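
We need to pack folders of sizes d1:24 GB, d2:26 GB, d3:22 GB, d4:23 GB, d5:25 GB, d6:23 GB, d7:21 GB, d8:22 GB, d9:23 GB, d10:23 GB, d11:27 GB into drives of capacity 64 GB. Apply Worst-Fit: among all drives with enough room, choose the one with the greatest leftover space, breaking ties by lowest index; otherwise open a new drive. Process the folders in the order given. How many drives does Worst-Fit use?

6 drives

drive 1: place d1 (24 GB), 40 GB left
drive 1: place d2 (26 GB), 14 GB left
drive 2: place d3 (22 GB), 42 GB left
drive 2: place d4 (23 GB), 19 GB left
drive 3: place d5 (25 GB), 39 GB left
drive 3: place d6 (23 GB), 16 GB left
drive 4: place d7 (21 GB), 43 GB left
drive 4: place d8 (22 GB), 21 GB left
drive 5: place d9 (23 GB), 41 GB left
drive 5: place d10 (23 GB), 18 GB left
drive 6: place d11 (27 GB), 37 GB left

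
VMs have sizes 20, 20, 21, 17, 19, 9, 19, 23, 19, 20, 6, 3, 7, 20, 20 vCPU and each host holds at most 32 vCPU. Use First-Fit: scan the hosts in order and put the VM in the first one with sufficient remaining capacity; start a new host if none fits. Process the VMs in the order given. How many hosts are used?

Put 20 vCPU in host 1; 12 vCPU remain.
Put 20 vCPU in host 2; 12 vCPU remain.
Put 21 vCPU in host 3; 11 vCPU remain.
Put 17 vCPU in host 4; 15 vCPU remain.
Put 19 vCPU in host 5; 13 vCPU remain.
Put 9 vCPU in host 1; 3 vCPU remain.
Put 19 vCPU in host 6; 13 vCPU remain.
Put 23 vCPU in host 7; 9 vCPU remain.
Put 19 vCPU in host 8; 13 vCPU remain.
Put 20 vCPU in host 9; 12 vCPU remain.
Put 6 vCPU in host 2; 6 vCPU remain.
Put 3 vCPU in host 1; 0 vCPU remain.
Put 7 vCPU in host 3; 4 vCPU remain.
Put 20 vCPU in host 10; 12 vCPU remain.
Put 20 vCPU in host 11; 12 vCPU remain.
Final hosts: [20,9,3] [20,6] [21,7] [17] [19] [19] [23] [19] [20] [20] [20].

11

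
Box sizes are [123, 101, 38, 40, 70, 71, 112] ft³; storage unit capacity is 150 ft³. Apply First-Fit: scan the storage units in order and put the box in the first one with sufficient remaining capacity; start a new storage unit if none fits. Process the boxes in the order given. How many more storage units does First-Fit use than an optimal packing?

1

First-Fit: [123] [101,38] [40,70] [71] [112] → 5 storage units.
Total size 555 ft³; any packing needs at least ⌈555/150⌉ = 4 storage units.
An optimal packing achieves that bound: [123] [112,38] [101,40] [71,70] → 4 storage units.
Excess: 5 − 4 = 1.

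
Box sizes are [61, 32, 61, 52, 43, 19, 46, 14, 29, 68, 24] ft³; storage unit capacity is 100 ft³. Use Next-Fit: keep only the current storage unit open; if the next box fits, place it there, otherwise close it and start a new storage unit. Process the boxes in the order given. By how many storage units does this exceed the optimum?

1

Next-Fit: [61,32] [61] [52,43] [19,46,14] [29,68] [24] → 6 storage units.
Total size 449 ft³; any packing needs at least ⌈449/100⌉ = 5 storage units.
An optimal packing achieves that bound: [68,32] [61,29] [61,24,14] [52,46] [43,19] → 5 storage units.
Excess: 6 − 5 = 1.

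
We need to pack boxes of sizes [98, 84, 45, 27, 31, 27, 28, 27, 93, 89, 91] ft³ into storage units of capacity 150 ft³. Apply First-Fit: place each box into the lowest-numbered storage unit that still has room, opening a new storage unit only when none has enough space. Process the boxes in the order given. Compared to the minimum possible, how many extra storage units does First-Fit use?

First-Fit: [98,45] [84,27,31] [27,28,27] [93] [89] [91] → 6 storage units.
Total size 640 ft³; any packing needs at least ⌈640/150⌉ = 5 storage units.
An optimal packing achieves that bound: [98,45] [93,31] [91,28,27] [89,27,27] [84] → 5 storage units.
Excess: 6 − 5 = 1.

1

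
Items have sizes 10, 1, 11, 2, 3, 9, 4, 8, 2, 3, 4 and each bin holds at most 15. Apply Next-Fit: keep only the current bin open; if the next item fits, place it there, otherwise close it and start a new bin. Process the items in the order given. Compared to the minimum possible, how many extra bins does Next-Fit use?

1

Next-Fit: [10,1] [11,2] [3,9] [4,8,2] [3,4] → 5 bins.
Total size 57; any packing needs at least ⌈57/15⌉ = 4 bins.
An optimal packing achieves that bound: [11,4] [10,4,1] [9,3,3] [8,2,2] → 4 bins.
Excess: 5 − 4 = 1.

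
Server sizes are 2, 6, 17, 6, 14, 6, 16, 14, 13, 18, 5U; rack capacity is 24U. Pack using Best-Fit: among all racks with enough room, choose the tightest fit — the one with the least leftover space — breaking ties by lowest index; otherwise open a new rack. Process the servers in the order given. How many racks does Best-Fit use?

6

rack 1: place 2U, 22U left
rack 1: place 6U, 16U left
rack 2: place 17U, 7U left
rack 2: place 6U, 1U left
rack 1: place 14U, 2U left
rack 3: place 6U, 18U left
rack 3: place 16U, 2U left
rack 4: place 14U, 10U left
rack 5: place 13U, 11U left
rack 6: place 18U, 6U left
rack 6: place 5U, 1U left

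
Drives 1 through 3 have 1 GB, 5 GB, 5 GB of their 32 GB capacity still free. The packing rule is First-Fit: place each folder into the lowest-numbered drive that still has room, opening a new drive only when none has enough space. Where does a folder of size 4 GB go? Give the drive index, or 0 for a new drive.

Drives with room: drive 2 (5 GB), drive 3 (5 GB).
The first with room is drive 2.

2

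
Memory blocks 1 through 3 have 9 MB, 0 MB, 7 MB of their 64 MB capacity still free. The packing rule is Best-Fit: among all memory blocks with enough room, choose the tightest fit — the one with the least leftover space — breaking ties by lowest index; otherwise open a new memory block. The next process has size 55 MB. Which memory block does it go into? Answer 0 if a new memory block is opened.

0

No memory block has ≥ 55 MB free, so a new memory block is opened.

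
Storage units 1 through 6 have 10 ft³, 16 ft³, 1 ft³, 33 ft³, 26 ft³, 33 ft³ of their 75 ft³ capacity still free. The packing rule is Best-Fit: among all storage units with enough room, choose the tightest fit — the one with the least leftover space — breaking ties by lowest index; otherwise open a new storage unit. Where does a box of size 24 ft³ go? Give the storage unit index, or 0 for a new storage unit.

Storage units with room: storage unit 4 (33 ft³), storage unit 5 (26 ft³), storage unit 6 (33 ft³).
Tightest fit is storage unit 5 with 26 ft³ free.

5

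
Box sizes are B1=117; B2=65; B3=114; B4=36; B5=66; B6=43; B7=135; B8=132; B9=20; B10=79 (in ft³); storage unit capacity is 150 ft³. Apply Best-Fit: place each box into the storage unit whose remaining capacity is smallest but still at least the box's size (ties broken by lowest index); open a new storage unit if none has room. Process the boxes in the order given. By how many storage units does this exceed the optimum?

0

Best-Fit: [117,20] [65,66] [114,36] [43,79] [135] [132] → 6 storage units.
Total size 807 ft³; any packing needs at least ⌈807/150⌉ = 6 storage units.
So 6 is already optimal.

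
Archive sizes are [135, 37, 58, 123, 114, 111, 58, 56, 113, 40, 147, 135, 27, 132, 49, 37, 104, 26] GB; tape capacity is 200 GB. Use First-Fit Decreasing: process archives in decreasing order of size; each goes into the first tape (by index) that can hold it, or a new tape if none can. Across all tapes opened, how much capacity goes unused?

Sorted descending: 147, 135, 135, 132, 123, 114, 113, 111, 104, 58, 58, 56, 49, 40, 37, 37, 27, 26.
Put 147 GB in tape 1; 53 GB remain.
Put 135 GB in tape 2; 65 GB remain.
Put 135 GB in tape 3; 65 GB remain.
Put 132 GB in tape 4; 68 GB remain.
Put 123 GB in tape 5; 77 GB remain.
Put 114 GB in tape 6; 86 GB remain.
Put 113 GB in tape 7; 87 GB remain.
Put 111 GB in tape 8; 89 GB remain.
Put 104 GB in tape 9; 96 GB remain.
Put 58 GB in tape 2; 7 GB remain.
Put 58 GB in tape 3; 7 GB remain.
Put 56 GB in tape 4; 12 GB remain.
Put 49 GB in tape 1; 4 GB remain.
Put 40 GB in tape 5; 37 GB remain.
Put 37 GB in tape 5; 0 GB remain.
Put 37 GB in tape 6; 49 GB remain.
Put 27 GB in tape 6; 22 GB remain.
Put 26 GB in tape 7; 61 GB remain.
9 tapes × 200 GB = 1800 GB; used 1502 GB; unused 298 GB.

298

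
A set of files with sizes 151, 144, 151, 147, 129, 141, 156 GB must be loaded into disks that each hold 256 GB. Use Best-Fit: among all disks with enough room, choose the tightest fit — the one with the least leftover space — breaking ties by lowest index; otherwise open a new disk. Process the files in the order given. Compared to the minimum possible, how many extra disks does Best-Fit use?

0

Best-Fit: [151] [144] [151] [147] [129] [141] [156] → 7 disks.
7 files exceed 128 GB (half the capacity), and no two of those can share a disk, so at least 7 disks are needed.
So 7 is already optimal.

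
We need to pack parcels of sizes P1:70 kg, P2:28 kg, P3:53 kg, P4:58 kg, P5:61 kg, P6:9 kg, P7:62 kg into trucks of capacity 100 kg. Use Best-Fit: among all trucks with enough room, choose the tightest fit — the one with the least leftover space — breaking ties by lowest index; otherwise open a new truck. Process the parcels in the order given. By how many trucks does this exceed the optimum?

Best-Fit: [70,28] [53] [58] [61,9] [62] → 5 trucks.
5 parcels exceed 50 kg (half the capacity), and no two of those can share a truck, so at least 5 trucks are needed.
So 5 is already optimal.

0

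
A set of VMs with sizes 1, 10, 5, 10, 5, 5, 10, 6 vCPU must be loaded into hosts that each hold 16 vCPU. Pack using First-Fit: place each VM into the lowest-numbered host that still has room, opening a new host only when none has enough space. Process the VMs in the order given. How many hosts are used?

1 vCPU → host 1 (remaining 15 vCPU)
10 vCPU → host 1 (remaining 5 vCPU)
5 vCPU → host 1 (remaining 0 vCPU)
10 vCPU → host 2 (remaining 6 vCPU)
5 vCPU → host 2 (remaining 1 vCPU)
5 vCPU → host 3 (remaining 11 vCPU)
10 vCPU → host 3 (remaining 1 vCPU)
6 vCPU → host 4 (remaining 10 vCPU)
Final hosts: [1,10,5] [10,5] [5,10] [6].

4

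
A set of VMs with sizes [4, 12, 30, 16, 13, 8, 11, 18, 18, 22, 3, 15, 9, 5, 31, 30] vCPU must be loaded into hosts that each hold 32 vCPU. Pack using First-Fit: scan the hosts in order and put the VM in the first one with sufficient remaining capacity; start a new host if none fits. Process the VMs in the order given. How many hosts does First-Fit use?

host 1: place 4 vCPU, 28 vCPU left
host 1: place 12 vCPU, 16 vCPU left
host 2: place 30 vCPU, 2 vCPU left
host 1: place 16 vCPU, 0 vCPU left
host 3: place 13 vCPU, 19 vCPU left
host 3: place 8 vCPU, 11 vCPU left
host 3: place 11 vCPU, 0 vCPU left
host 4: place 18 vCPU, 14 vCPU left
host 5: place 18 vCPU, 14 vCPU left
host 6: place 22 vCPU, 10 vCPU left
host 4: place 3 vCPU, 11 vCPU left
host 7: place 15 vCPU, 17 vCPU left
host 4: place 9 vCPU, 2 vCPU left
host 5: place 5 vCPU, 9 vCPU left
host 8: place 31 vCPU, 1 vCPU left
host 9: place 30 vCPU, 2 vCPU left
Final hosts: [4,12,16] [30] [13,8,11] [18,3,9] [18,5] [22] [15] [31] [30].

9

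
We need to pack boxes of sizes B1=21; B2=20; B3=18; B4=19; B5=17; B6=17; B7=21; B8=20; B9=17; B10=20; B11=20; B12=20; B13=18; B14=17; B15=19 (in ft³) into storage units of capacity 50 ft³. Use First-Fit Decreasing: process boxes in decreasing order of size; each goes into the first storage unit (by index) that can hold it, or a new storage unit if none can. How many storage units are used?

8 storage units

Sorted descending: 21, 21, 20, 20, 20, 20, 20, 19, 19, 18, 18, 17, 17, 17, 17.
Put 21 ft³ in storage unit 1; 29 ft³ remain.
Put 21 ft³ in storage unit 1; 8 ft³ remain.
Put 20 ft³ in storage unit 2; 30 ft³ remain.
Put 20 ft³ in storage unit 2; 10 ft³ remain.
Put 20 ft³ in storage unit 3; 30 ft³ remain.
Put 20 ft³ in storage unit 3; 10 ft³ remain.
Put 20 ft³ in storage unit 4; 30 ft³ remain.
Put 19 ft³ in storage unit 4; 11 ft³ remain.
Put 19 ft³ in storage unit 5; 31 ft³ remain.
Put 18 ft³ in storage unit 5; 13 ft³ remain.
Put 18 ft³ in storage unit 6; 32 ft³ remain.
Put 17 ft³ in storage unit 6; 15 ft³ remain.
Put 17 ft³ in storage unit 7; 33 ft³ remain.
Put 17 ft³ in storage unit 7; 16 ft³ remain.
Put 17 ft³ in storage unit 8; 33 ft³ remain.
Final storage units: [21,21] [20,20] [20,20] [20,19] [19,18] [18,17] [17,17] [17].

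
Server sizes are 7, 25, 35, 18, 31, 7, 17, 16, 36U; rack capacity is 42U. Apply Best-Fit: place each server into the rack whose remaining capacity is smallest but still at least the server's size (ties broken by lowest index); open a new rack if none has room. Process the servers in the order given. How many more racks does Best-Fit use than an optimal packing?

1

Best-Fit: [7,25] [35,7] [18,17] [31] [16] [36] → 6 racks.
Total size 192U; any packing needs at least ⌈192/42⌉ = 5 racks.
An optimal packing achieves that bound: [36] [35,7] [31,7] [25,17] [18,16] → 5 racks.
Excess: 6 − 5 = 1.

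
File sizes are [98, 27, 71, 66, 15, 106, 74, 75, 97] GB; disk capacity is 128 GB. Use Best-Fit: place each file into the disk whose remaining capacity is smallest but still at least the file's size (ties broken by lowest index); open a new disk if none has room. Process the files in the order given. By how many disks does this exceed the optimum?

Best-Fit: [98,27] [71,15] [66] [106] [74] [75] [97] → 7 disks.
7 files exceed 64 GB (half the capacity), and no two of those can share a disk, so at least 7 disks are needed.
So 7 is already optimal.

0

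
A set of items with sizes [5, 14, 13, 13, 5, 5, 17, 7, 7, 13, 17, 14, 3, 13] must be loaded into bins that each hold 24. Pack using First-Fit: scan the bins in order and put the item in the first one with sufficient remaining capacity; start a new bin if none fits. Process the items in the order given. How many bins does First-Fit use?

8 bins

Put 5 in bin 1; 19 remain.
Put 14 in bin 1; 5 remain.
Put 13 in bin 2; 11 remain.
Put 13 in bin 3; 11 remain.
Put 5 in bin 1; 0 remain.
Put 5 in bin 2; 6 remain.
Put 17 in bin 4; 7 remain.
Put 7 in bin 3; 4 remain.
Put 7 in bin 4; 0 remain.
Put 13 in bin 5; 11 remain.
Put 17 in bin 6; 7 remain.
Put 14 in bin 7; 10 remain.
Put 3 in bin 2; 3 remain.
Put 13 in bin 8; 11 remain.
Final bins: [5,14,5] [13,5,3] [13,7] [17,7] [13] [17] [14] [13].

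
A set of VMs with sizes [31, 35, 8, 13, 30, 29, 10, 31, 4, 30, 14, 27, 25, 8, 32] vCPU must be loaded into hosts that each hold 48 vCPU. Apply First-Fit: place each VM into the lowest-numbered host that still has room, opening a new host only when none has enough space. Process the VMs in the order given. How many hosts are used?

9 hosts

host 1: place 31 vCPU, 17 vCPU left
host 2: place 35 vCPU, 13 vCPU left
host 1: place 8 vCPU, 9 vCPU left
host 2: place 13 vCPU, 0 vCPU left
host 3: place 30 vCPU, 18 vCPU left
host 4: place 29 vCPU, 19 vCPU left
host 3: place 10 vCPU, 8 vCPU left
host 5: place 31 vCPU, 17 vCPU left
host 1: place 4 vCPU, 5 vCPU left
host 6: place 30 vCPU, 18 vCPU left
host 4: place 14 vCPU, 5 vCPU left
host 7: place 27 vCPU, 21 vCPU left
host 8: place 25 vCPU, 23 vCPU left
host 3: place 8 vCPU, 0 vCPU left
host 9: place 32 vCPU, 16 vCPU left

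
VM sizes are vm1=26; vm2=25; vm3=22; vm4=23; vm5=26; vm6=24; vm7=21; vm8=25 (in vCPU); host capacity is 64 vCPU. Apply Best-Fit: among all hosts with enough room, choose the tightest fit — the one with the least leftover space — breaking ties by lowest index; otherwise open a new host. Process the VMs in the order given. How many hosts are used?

vm1 (26 vCPU) → host 1 (remaining 38 vCPU)
vm2 (25 vCPU) → host 1 (remaining 13 vCPU)
vm3 (22 vCPU) → host 2 (remaining 42 vCPU)
vm4 (23 vCPU) → host 2 (remaining 19 vCPU)
vm5 (26 vCPU) → host 3 (remaining 38 vCPU)
vm6 (24 vCPU) → host 3 (remaining 14 vCPU)
vm7 (21 vCPU) → host 4 (remaining 43 vCPU)
vm8 (25 vCPU) → host 4 (remaining 18 vCPU)
Final hosts: [26,25] [22,23] [26,24] [21,25].

4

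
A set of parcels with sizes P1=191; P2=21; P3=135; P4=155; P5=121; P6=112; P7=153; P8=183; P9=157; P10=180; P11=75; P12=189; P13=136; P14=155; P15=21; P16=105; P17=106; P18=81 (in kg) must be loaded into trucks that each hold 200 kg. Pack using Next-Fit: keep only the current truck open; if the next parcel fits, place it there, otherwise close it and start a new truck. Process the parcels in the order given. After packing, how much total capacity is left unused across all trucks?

P1 (191 kg) → truck 1 (remaining 9 kg)
P2 (21 kg) → truck 2 (remaining 179 kg)
P3 (135 kg) → truck 2 (remaining 44 kg)
P4 (155 kg) → truck 3 (remaining 45 kg)
P5 (121 kg) → truck 4 (remaining 79 kg)
P6 (112 kg) → truck 5 (remaining 88 kg)
P7 (153 kg) → truck 6 (remaining 47 kg)
P8 (183 kg) → truck 7 (remaining 17 kg)
P9 (157 kg) → truck 8 (remaining 43 kg)
P10 (180 kg) → truck 9 (remaining 20 kg)
P11 (75 kg) → truck 10 (remaining 125 kg)
P12 (189 kg) → truck 11 (remaining 11 kg)
P13 (136 kg) → truck 12 (remaining 64 kg)
P14 (155 kg) → truck 13 (remaining 45 kg)
P15 (21 kg) → truck 13 (remaining 24 kg)
P16 (105 kg) → truck 14 (remaining 95 kg)
P17 (106 kg) → truck 15 (remaining 94 kg)
P18 (81 kg) → truck 15 (remaining 13 kg)
15 trucks × 200 kg = 3000 kg; used 2276 kg; unused 724 kg.

724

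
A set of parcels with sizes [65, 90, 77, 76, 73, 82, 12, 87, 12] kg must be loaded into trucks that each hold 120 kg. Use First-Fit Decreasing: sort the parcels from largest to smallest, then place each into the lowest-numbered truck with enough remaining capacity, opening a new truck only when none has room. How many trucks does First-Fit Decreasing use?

Sorted descending: 90, 87, 82, 77, 76, 73, 65, 12, 12.
truck 1: place 90 kg, 30 kg left
truck 2: place 87 kg, 33 kg left
truck 3: place 82 kg, 38 kg left
truck 4: place 77 kg, 43 kg left
truck 5: place 76 kg, 44 kg left
truck 6: place 73 kg, 47 kg left
truck 7: place 65 kg, 55 kg left
truck 1: place 12 kg, 18 kg left
truck 1: place 12 kg, 6 kg left

7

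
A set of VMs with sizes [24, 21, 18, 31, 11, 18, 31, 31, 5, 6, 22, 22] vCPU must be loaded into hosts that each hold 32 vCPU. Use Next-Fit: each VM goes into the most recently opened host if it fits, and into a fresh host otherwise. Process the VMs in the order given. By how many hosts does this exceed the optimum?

Next-Fit: [24] [21] [18] [31] [11,18] [31] [31] [5,6] [22] [22] → 10 hosts.
9 VMs exceed 16 vCPU (half the capacity), and no two of those can share a host, so at least 9 hosts are needed.
An optimal packing achieves that bound: [31] [31] [31] [24,6] [22,5] [22] [21,11] [18] [18] → 9 hosts.
Excess: 10 − 9 = 1.

1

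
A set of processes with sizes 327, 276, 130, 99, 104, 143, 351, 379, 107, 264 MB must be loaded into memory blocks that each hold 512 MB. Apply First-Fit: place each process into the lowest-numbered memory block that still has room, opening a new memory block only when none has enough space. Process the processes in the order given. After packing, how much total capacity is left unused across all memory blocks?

380

327 MB → memory block 1 (remaining 185 MB)
276 MB → memory block 2 (remaining 236 MB)
130 MB → memory block 1 (remaining 55 MB)
99 MB → memory block 2 (remaining 137 MB)
104 MB → memory block 2 (remaining 33 MB)
143 MB → memory block 3 (remaining 369 MB)
351 MB → memory block 3 (remaining 18 MB)
379 MB → memory block 4 (remaining 133 MB)
107 MB → memory block 4 (remaining 26 MB)
264 MB → memory block 5 (remaining 248 MB)
5 memory blocks × 512 MB = 2560 MB; used 2180 MB; unused 380 MB.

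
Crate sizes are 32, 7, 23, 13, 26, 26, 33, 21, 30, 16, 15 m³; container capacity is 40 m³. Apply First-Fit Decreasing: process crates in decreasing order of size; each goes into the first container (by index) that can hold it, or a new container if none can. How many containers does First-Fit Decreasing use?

7

Sorted descending: 33, 32, 30, 26, 26, 23, 21, 16, 15, 13, 7.
container 1: place 33 m³, 7 m³ left
container 2: place 32 m³, 8 m³ left
container 3: place 30 m³, 10 m³ left
container 4: place 26 m³, 14 m³ left
container 5: place 26 m³, 14 m³ left
container 6: place 23 m³, 17 m³ left
container 7: place 21 m³, 19 m³ left
container 6: place 16 m³, 1 m³ left
container 7: place 15 m³, 4 m³ left
container 4: place 13 m³, 1 m³ left
container 1: place 7 m³, 0 m³ left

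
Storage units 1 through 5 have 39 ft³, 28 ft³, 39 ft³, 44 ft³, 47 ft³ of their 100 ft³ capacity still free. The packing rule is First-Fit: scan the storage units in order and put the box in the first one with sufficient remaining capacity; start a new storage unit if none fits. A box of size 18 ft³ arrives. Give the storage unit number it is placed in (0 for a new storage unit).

Storage units with room: storage unit 1 (39 ft³), storage unit 2 (28 ft³), storage unit 3 (39 ft³), storage unit 4 (44 ft³), storage unit 5 (47 ft³).
The first with room is storage unit 1.

1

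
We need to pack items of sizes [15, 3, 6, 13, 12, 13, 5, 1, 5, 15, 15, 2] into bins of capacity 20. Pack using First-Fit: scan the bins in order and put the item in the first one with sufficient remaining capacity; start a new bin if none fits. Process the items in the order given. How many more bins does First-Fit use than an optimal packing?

First-Fit: [15,3,1] [6,13] [12,5,2] [13,5] [15] [15] → 6 bins.
Total size 105; any packing needs at least ⌈105/20⌉ = 6 bins.
So 6 is already optimal.

0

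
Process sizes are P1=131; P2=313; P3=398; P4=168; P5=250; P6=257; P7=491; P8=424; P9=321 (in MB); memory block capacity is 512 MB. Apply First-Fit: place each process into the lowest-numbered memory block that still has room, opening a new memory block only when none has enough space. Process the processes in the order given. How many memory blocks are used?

Put P1 (131 MB) in memory block 1; 381 MB remain.
Put P2 (313 MB) in memory block 1; 68 MB remain.
Put P3 (398 MB) in memory block 2; 114 MB remain.
Put P4 (168 MB) in memory block 3; 344 MB remain.
Put P5 (250 MB) in memory block 3; 94 MB remain.
Put P6 (257 MB) in memory block 4; 255 MB remain.
Put P7 (491 MB) in memory block 5; 21 MB remain.
Put P8 (424 MB) in memory block 6; 88 MB remain.
Put P9 (321 MB) in memory block 7; 191 MB remain.
Final memory blocks: [131,313] [398] [168,250] [257] [491] [424] [321].

7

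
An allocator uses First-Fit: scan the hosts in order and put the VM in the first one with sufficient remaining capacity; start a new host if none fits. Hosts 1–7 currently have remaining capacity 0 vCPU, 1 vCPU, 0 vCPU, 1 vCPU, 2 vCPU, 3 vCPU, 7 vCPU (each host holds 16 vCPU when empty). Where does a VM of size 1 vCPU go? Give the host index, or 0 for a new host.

2

Hosts with room: host 2 (1 vCPU), host 4 (1 vCPU), host 5 (2 vCPU), host 6 (3 vCPU), host 7 (7 vCPU).
The first with room is host 2.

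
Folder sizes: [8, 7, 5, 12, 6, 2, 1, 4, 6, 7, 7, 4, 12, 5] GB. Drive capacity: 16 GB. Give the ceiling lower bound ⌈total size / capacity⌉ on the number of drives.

Total size = 8 + 7 + 5 + 12 + 6 + 2 + 1 + 4 + 6 + 7 + 7 + 4 + 12 + 5 = 86 GB.
⌈86 / 16⌉ = 6.

6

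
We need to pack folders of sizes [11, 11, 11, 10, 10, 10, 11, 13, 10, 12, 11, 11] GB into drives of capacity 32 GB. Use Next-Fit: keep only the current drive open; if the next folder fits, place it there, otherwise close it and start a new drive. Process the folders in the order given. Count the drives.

6

Put 11 GB in drive 1; 21 GB remain.
Put 11 GB in drive 1; 10 GB remain.
Put 11 GB in drive 2; 21 GB remain.
Put 10 GB in drive 2; 11 GB remain.
Put 10 GB in drive 2; 1 GB remain.
Put 10 GB in drive 3; 22 GB remain.
Put 11 GB in drive 3; 11 GB remain.
Put 13 GB in drive 4; 19 GB remain.
Put 10 GB in drive 4; 9 GB remain.
Put 12 GB in drive 5; 20 GB remain.
Put 11 GB in drive 5; 9 GB remain.
Put 11 GB in drive 6; 21 GB remain.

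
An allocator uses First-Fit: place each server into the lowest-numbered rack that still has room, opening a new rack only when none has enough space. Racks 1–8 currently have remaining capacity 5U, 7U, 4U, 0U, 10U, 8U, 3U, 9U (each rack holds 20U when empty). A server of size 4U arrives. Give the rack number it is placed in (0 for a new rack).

1

Racks with room: rack 1 (5U), rack 2 (7U), rack 3 (4U), rack 5 (10U), rack 6 (8U), rack 8 (9U).
The first with room is rack 1.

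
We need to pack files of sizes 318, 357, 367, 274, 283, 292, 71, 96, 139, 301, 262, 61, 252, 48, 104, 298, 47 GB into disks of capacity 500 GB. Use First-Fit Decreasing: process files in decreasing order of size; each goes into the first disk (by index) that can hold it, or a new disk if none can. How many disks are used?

Sorted descending: 367, 357, 318, 301, 298, 292, 283, 274, 262, 252, 139, 104, 96, 71, 61, 48, 47.
367 GB → disk 1 (remaining 133 GB)
357 GB → disk 2 (remaining 143 GB)
318 GB → disk 3 (remaining 182 GB)
301 GB → disk 4 (remaining 199 GB)
298 GB → disk 5 (remaining 202 GB)
292 GB → disk 6 (remaining 208 GB)
283 GB → disk 7 (remaining 217 GB)
274 GB → disk 8 (remaining 226 GB)
262 GB → disk 9 (remaining 238 GB)
252 GB → disk 10 (remaining 248 GB)
139 GB → disk 2 (remaining 4 GB)
104 GB → disk 1 (remaining 29 GB)
96 GB → disk 3 (remaining 86 GB)
71 GB → disk 3 (remaining 15 GB)
61 GB → disk 4 (remaining 138 GB)
48 GB → disk 4 (remaining 90 GB)
47 GB → disk 4 (remaining 43 GB)

10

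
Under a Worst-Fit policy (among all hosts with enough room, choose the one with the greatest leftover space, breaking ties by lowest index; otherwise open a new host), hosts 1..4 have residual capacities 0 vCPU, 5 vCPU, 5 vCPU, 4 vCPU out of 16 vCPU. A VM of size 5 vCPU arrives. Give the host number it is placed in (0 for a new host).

Hosts with room: host 2 (5 vCPU), host 3 (5 vCPU).
Most room is host 2 with 5 vCPU free.

2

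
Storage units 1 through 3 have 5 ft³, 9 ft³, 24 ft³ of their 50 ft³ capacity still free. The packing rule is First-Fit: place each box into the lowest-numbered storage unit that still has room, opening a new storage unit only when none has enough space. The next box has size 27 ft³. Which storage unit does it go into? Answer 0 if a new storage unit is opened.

0

No storage unit has ≥ 27 ft³ free, so a new storage unit is opened.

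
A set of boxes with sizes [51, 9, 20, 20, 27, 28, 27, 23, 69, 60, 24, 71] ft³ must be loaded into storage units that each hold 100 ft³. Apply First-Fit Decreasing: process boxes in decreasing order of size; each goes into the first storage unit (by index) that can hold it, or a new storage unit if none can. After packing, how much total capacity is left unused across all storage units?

71

Sorted descending: 71, 69, 60, 51, 28, 27, 27, 24, 23, 20, 20, 9.
Put 71 ft³ in storage unit 1; 29 ft³ remain.
Put 69 ft³ in storage unit 2; 31 ft³ remain.
Put 60 ft³ in storage unit 3; 40 ft³ remain.
Put 51 ft³ in storage unit 4; 49 ft³ remain.
Put 28 ft³ in storage unit 1; 1 ft³ remain.
Put 27 ft³ in storage unit 2; 4 ft³ remain.
Put 27 ft³ in storage unit 3; 13 ft³ remain.
Put 24 ft³ in storage unit 4; 25 ft³ remain.
Put 23 ft³ in storage unit 4; 2 ft³ remain.
Put 20 ft³ in storage unit 5; 80 ft³ remain.
Put 20 ft³ in storage unit 5; 60 ft³ remain.
Put 9 ft³ in storage unit 3; 4 ft³ remain.
5 storage units × 100 ft³ = 500 ft³; used 429 ft³; unused 71 ft³.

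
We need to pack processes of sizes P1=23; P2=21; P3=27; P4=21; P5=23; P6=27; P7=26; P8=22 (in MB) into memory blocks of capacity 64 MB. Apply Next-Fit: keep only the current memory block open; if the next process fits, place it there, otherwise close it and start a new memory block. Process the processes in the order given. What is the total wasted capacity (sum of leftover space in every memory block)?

Put P1 (23 MB) in memory block 1; 41 MB remain.
Put P2 (21 MB) in memory block 1; 20 MB remain.
Put P3 (27 MB) in memory block 2; 37 MB remain.
Put P4 (21 MB) in memory block 2; 16 MB remain.
Put P5 (23 MB) in memory block 3; 41 MB remain.
Put P6 (27 MB) in memory block 3; 14 MB remain.
Put P7 (26 MB) in memory block 4; 38 MB remain.
Put P8 (22 MB) in memory block 4; 16 MB remain.
4 memory blocks × 64 MB = 256 MB; used 190 MB; unused 66 MB.

66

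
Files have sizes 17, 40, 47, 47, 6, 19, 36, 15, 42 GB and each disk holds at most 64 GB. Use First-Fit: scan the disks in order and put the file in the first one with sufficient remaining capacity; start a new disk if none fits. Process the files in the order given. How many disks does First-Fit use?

17 GB → disk 1 (remaining 47 GB)
40 GB → disk 1 (remaining 7 GB)
47 GB → disk 2 (remaining 17 GB)
47 GB → disk 3 (remaining 17 GB)
6 GB → disk 1 (remaining 1 GB)
19 GB → disk 4 (remaining 45 GB)
36 GB → disk 4 (remaining 9 GB)
15 GB → disk 2 (remaining 2 GB)
42 GB → disk 5 (remaining 22 GB)
Final disks: [17,40,6] [47,15] [47] [19,36] [42].

5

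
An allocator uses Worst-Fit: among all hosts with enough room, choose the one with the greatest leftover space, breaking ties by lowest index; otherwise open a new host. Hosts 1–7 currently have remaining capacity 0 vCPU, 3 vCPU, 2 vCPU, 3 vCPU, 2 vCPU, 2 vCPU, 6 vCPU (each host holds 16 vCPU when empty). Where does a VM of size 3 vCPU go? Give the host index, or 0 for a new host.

Hosts with room: host 2 (3 vCPU), host 4 (3 vCPU), host 7 (6 vCPU).
Most room is host 7 with 6 vCPU free.

7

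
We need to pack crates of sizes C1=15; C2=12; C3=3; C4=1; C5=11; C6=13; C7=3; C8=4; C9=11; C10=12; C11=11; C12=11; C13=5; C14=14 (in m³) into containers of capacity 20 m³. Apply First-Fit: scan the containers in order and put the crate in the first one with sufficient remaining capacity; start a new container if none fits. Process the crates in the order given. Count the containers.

C1 (15 m³) → container 1 (remaining 5 m³)
C2 (12 m³) → container 2 (remaining 8 m³)
C3 (3 m³) → container 1 (remaining 2 m³)
C4 (1 m³) → container 1 (remaining 1 m³)
C5 (11 m³) → container 3 (remaining 9 m³)
C6 (13 m³) → container 4 (remaining 7 m³)
C7 (3 m³) → container 2 (remaining 5 m³)
C8 (4 m³) → container 2 (remaining 1 m³)
C9 (11 m³) → container 5 (remaining 9 m³)
C10 (12 m³) → container 6 (remaining 8 m³)
C11 (11 m³) → container 7 (remaining 9 m³)
C12 (11 m³) → container 8 (remaining 9 m³)
C13 (5 m³) → container 3 (remaining 4 m³)
C14 (14 m³) → container 9 (remaining 6 m³)

9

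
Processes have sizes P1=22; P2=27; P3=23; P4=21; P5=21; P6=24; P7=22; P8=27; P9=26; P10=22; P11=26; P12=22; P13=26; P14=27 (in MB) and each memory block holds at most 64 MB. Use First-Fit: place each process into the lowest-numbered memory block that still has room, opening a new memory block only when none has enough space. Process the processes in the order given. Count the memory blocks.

7

P1 (22 MB) → memory block 1 (remaining 42 MB)
P2 (27 MB) → memory block 1 (remaining 15 MB)
P3 (23 MB) → memory block 2 (remaining 41 MB)
P4 (21 MB) → memory block 2 (remaining 20 MB)
P5 (21 MB) → memory block 3 (remaining 43 MB)
P6 (24 MB) → memory block 3 (remaining 19 MB)
P7 (22 MB) → memory block 4 (remaining 42 MB)
P8 (27 MB) → memory block 4 (remaining 15 MB)
P9 (26 MB) → memory block 5 (remaining 38 MB)
P10 (22 MB) → memory block 5 (remaining 16 MB)
P11 (26 MB) → memory block 6 (remaining 38 MB)
P12 (22 MB) → memory block 6 (remaining 16 MB)
P13 (26 MB) → memory block 7 (remaining 38 MB)
P14 (27 MB) → memory block 7 (remaining 11 MB)
Final memory blocks: [22,27] [23,21] [21,24] [22,27] [26,22] [26,22] [26,27].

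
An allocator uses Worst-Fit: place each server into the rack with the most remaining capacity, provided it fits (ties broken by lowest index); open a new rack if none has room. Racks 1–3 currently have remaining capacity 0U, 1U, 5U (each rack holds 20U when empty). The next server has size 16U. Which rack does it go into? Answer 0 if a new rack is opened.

0

No rack has ≥ 16U free, so a new rack is opened.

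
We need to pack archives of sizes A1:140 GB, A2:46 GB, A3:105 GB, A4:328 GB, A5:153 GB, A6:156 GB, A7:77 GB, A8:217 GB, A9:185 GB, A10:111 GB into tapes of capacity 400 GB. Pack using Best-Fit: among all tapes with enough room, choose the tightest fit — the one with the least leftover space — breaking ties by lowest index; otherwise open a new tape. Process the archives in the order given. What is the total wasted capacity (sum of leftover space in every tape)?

482

A1 (140 GB) → tape 1 (remaining 260 GB)
A2 (46 GB) → tape 1 (remaining 214 GB)
A3 (105 GB) → tape 1 (remaining 109 GB)
A4 (328 GB) → tape 2 (remaining 72 GB)
A5 (153 GB) → tape 3 (remaining 247 GB)
A6 (156 GB) → tape 3 (remaining 91 GB)
A7 (77 GB) → tape 3 (remaining 14 GB)
A8 (217 GB) → tape 4 (remaining 183 GB)
A9 (185 GB) → tape 5 (remaining 215 GB)
A10 (111 GB) → tape 4 (remaining 72 GB)
5 tapes × 400 GB = 2000 GB; used 1518 GB; unused 482 GB.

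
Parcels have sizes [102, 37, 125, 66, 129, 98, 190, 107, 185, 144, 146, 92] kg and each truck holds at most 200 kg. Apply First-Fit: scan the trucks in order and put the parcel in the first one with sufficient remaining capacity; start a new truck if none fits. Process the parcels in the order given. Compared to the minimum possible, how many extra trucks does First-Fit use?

First-Fit: [102,37] [125,66] [129] [98,92] [190] [107] [185] [144] [146] → 9 trucks.
Total size 1421 kg; any packing needs at least ⌈1421/200⌉ = 8 trucks.
An optimal packing achieves that bound: [190] [185] [146,37] [144] [129,66] [125] [107,92] [102,98] → 8 trucks.
Excess: 9 − 8 = 1.

1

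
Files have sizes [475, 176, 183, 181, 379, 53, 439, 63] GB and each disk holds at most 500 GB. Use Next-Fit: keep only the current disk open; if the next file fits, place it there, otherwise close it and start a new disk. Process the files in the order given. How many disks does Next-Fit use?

disk 1: place 475 GB, 25 GB left
disk 2: place 176 GB, 324 GB left
disk 2: place 183 GB, 141 GB left
disk 3: place 181 GB, 319 GB left
disk 4: place 379 GB, 121 GB left
disk 4: place 53 GB, 68 GB left
disk 5: place 439 GB, 61 GB left
disk 6: place 63 GB, 437 GB left

6 disks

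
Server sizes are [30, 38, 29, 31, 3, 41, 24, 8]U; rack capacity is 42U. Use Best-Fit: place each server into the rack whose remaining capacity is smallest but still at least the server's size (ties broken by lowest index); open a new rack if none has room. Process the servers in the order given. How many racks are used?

6

Put 30U in rack 1; 12U remain.
Put 38U in rack 2; 4U remain.
Put 29U in rack 3; 13U remain.
Put 31U in rack 4; 11U remain.
Put 3U in rack 2; 1U remain.
Put 41U in rack 5; 1U remain.
Put 24U in rack 6; 18U remain.
Put 8U in rack 4; 3U remain.
Final racks: [30] [38,3] [29] [31,8] [41] [24].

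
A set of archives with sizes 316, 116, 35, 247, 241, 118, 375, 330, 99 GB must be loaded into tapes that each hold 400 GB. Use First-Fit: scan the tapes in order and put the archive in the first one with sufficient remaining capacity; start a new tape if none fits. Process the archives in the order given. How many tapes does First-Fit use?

tape 1: place 316 GB, 84 GB left
tape 2: place 116 GB, 284 GB left
tape 1: place 35 GB, 49 GB left
tape 2: place 247 GB, 37 GB left
tape 3: place 241 GB, 159 GB left
tape 3: place 118 GB, 41 GB left
tape 4: place 375 GB, 25 GB left
tape 5: place 330 GB, 70 GB left
tape 6: place 99 GB, 301 GB left

6 tapes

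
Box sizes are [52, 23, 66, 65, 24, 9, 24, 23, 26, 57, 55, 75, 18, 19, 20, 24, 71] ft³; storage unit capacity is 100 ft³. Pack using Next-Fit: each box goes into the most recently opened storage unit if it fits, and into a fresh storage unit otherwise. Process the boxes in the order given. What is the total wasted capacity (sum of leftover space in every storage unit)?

249

52 ft³ → storage unit 1 (remaining 48 ft³)
23 ft³ → storage unit 1 (remaining 25 ft³)
66 ft³ → storage unit 2 (remaining 34 ft³)
65 ft³ → storage unit 3 (remaining 35 ft³)
24 ft³ → storage unit 3 (remaining 11 ft³)
9 ft³ → storage unit 3 (remaining 2 ft³)
24 ft³ → storage unit 4 (remaining 76 ft³)
23 ft³ → storage unit 4 (remaining 53 ft³)
26 ft³ → storage unit 4 (remaining 27 ft³)
57 ft³ → storage unit 5 (remaining 43 ft³)
55 ft³ → storage unit 6 (remaining 45 ft³)
75 ft³ → storage unit 7 (remaining 25 ft³)
18 ft³ → storage unit 7 (remaining 7 ft³)
19 ft³ → storage unit 8 (remaining 81 ft³)
20 ft³ → storage unit 8 (remaining 61 ft³)
24 ft³ → storage unit 8 (remaining 37 ft³)
71 ft³ → storage unit 9 (remaining 29 ft³)
9 storage units × 100 ft³ = 900 ft³; used 651 ft³; unused 249 ft³.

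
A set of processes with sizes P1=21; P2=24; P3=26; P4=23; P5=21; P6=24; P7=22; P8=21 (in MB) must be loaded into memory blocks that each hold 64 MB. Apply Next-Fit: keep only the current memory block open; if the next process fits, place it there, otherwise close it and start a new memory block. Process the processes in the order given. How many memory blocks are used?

4

Put P1 (21 MB) in memory block 1; 43 MB remain.
Put P2 (24 MB) in memory block 1; 19 MB remain.
Put P3 (26 MB) in memory block 2; 38 MB remain.
Put P4 (23 MB) in memory block 2; 15 MB remain.
Put P5 (21 MB) in memory block 3; 43 MB remain.
Put P6 (24 MB) in memory block 3; 19 MB remain.
Put P7 (22 MB) in memory block 4; 42 MB remain.
Put P8 (21 MB) in memory block 4; 21 MB remain.
Final memory blocks: [21,24] [26,23] [21,24] [22,21].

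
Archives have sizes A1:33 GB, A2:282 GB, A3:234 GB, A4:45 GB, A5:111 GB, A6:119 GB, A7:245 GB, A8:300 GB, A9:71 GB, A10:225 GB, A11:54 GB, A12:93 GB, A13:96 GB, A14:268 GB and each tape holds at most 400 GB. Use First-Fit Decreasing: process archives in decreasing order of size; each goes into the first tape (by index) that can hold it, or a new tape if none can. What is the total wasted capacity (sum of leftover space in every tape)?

224

Sorted descending: 300, 282, 268, 245, 234, 225, 119, 111, 96, 93, 71, 54, 45, 33.
tape 1: place 300 GB, 100 GB left
tape 2: place 282 GB, 118 GB left
tape 3: place 268 GB, 132 GB left
tape 4: place 245 GB, 155 GB left
tape 5: place 234 GB, 166 GB left
tape 6: place 225 GB, 175 GB left
tape 3: place 119 GB, 13 GB left
tape 2: place 111 GB, 7 GB left
tape 1: place 96 GB, 4 GB left
tape 4: place 93 GB, 62 GB left
tape 5: place 71 GB, 95 GB left
tape 4: place 54 GB, 8 GB left
tape 5: place 45 GB, 50 GB left
tape 5: place 33 GB, 17 GB left
6 tapes × 400 GB = 2400 GB; used 2176 GB; unused 224 GB.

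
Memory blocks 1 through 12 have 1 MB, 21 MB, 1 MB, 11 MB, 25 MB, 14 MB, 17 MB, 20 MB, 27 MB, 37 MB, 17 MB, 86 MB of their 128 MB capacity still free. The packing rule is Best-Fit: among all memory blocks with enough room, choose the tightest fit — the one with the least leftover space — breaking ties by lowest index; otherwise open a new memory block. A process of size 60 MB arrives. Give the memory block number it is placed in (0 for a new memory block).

12

Memory blocks with room: memory block 12 (86 MB).
Tightest fit is memory block 12 with 86 MB free.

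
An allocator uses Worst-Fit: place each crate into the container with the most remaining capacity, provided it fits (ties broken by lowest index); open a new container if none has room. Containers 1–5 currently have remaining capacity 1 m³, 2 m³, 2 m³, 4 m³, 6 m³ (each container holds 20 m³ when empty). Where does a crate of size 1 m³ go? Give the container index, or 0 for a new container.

5

Containers with room: container 1 (1 m³), container 2 (2 m³), container 3 (2 m³), container 4 (4 m³), container 5 (6 m³).
Most room is container 5 with 6 m³ free.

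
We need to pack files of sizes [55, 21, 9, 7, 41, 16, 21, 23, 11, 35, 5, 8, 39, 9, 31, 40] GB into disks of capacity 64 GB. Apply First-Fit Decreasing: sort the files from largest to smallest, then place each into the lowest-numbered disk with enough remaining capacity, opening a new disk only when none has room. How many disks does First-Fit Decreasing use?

Sorted descending: 55, 41, 40, 39, 35, 31, 23, 21, 21, 16, 11, 9, 9, 8, 7, 5.
disk 1: place 55 GB, 9 GB left
disk 2: place 41 GB, 23 GB left
disk 3: place 40 GB, 24 GB left
disk 4: place 39 GB, 25 GB left
disk 5: place 35 GB, 29 GB left
disk 6: place 31 GB, 33 GB left
disk 2: place 23 GB, 0 GB left
disk 3: place 21 GB, 3 GB left
disk 4: place 21 GB, 4 GB left
disk 5: place 16 GB, 13 GB left
disk 5: place 11 GB, 2 GB left
disk 1: place 9 GB, 0 GB left
disk 6: place 9 GB, 24 GB left
disk 6: place 8 GB, 16 GB left
disk 6: place 7 GB, 9 GB left
disk 6: place 5 GB, 4 GB left

6 disks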